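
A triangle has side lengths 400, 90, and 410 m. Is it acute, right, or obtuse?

Compare the square of the longest side to the sum of squares of the other two: 90² + 400² = 168100 = 410².

right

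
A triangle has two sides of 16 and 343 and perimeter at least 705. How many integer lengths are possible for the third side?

Triangle inequality: 327 < x < 359. Perimeter ≥ 705 gives x ≥ 705 − 16 − 343 = 346.
So 346 ≤ x < 359; integers 346 through 358: 13 values.

13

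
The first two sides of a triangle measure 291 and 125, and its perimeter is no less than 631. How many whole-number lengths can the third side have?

Triangle inequality: 166 < x < 416. Perimeter ≥ 631 gives x ≥ 631 − 291 − 125 = 215.
So 215 ≤ x < 416; integers 215 through 415: 201 values.

201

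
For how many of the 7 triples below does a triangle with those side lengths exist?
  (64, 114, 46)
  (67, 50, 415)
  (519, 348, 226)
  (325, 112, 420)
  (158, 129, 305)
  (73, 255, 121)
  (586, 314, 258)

(46,64,114): 46+64 ≤ 114 → not valid
(50,67,415): 50+67 ≤ 415 → not valid
(226,348,519): 226+348 > 519 → valid
(112,325,420): 112+325 > 420 → valid
(129,158,305): 129+158 ≤ 305 → not valid
(73,121,255): 73+121 ≤ 255 → not valid
(258,314,586): 258+314 ≤ 586 → not valid
2 of the 7 triples form a triangle.

2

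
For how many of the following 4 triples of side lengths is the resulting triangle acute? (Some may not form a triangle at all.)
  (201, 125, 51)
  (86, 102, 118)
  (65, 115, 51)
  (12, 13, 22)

(201,125,51): 51+125 ≤ 201, not a triangle
(86,102,118): 86²+102² = 17800 > 13924 = 118² → acute
(65,115,51): 51²+65² = 6826 < 13225 = 115² → obtuse
(12,13,22): 12²+13² = 313 < 484 = 22² → obtuse
1 of the 4 is acute.

1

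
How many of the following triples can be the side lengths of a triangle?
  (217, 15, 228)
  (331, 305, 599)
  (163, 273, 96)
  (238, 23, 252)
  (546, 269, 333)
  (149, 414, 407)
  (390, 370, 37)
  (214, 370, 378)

(15,217,228): 15+217 > 228 → valid
(305,331,599): 305+331 > 599 → valid
(96,163,273): 96+163 ≤ 273 → not valid
(23,238,252): 23+238 > 252 → valid
(269,333,546): 269+333 > 546 → valid
(149,407,414): 149+407 > 414 → valid
(37,370,390): 37+370 > 390 → valid
(214,370,378): 214+370 > 378 → valid
7 of the 8 triples form a triangle.

7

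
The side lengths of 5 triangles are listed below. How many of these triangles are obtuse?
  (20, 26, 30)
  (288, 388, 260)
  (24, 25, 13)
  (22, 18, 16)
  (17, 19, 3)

1

(20,26,30): 20²+26² = 1076 > 900 = 30² → acute
(288,388,260): 260²+288² = 150544 = 388² → right
(24,25,13): 13²+24² = 745 > 625 = 25² → acute
(22,18,16): 16²+18² = 580 > 484 = 22² → acute
(17,19,3): 3²+17² = 298 < 361 = 19² → obtuse
1 of the 5 is obtuse.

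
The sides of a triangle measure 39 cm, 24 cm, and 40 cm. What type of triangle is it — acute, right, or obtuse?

Compare the square of the longest side to the sum of squares of the other two: 24² + 39² = 2097 > 1600 = 40².

acute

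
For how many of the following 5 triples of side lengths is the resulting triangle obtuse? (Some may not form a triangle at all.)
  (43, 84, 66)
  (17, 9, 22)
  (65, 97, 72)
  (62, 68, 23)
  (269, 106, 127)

3

(43,84,66): 43²+66² = 6205 < 7056 = 84² → obtuse
(17,9,22): 9²+17² = 370 < 484 = 22² → obtuse
(65,97,72): 65²+72² = 9409 = 97² → right
(62,68,23): 23²+62² = 4373 < 4624 = 68² → obtuse
(269,106,127): 106+127 ≤ 269, not a triangle
3 of the 5 are obtuse.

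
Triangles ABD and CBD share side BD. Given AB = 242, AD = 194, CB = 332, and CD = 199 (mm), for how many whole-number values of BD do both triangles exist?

From triangle ABD: 48 < BD < 436.
From triangle CBD: 133 < BD < 531.
Intersection: 133 < BD < 436, so integers 134 through 435: 302 values.

302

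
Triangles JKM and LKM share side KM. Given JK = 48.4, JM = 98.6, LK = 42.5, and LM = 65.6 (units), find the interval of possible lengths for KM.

50.2 < KM < 108.1

From triangle JKM: |48.4 − 98.6| < KM < 48.4 + 98.6, i.e. 50.2 < KM < 147.0.
From triangle LKM: 23.1 < KM < 108.1.
Both must hold, so KM lies in the intersection.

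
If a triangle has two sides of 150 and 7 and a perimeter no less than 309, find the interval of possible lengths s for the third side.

152 ≤ s < 157

Triangle inequality alone gives 143 < s < 157.
The perimeter condition gives s ≥ 309 − 150 − 7 = 152.
Intersecting the two: 152 ≤ s < 157.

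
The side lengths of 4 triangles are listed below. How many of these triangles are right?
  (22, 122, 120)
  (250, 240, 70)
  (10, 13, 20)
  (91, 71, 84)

2

(22,122,120): 22²+120² = 14884 = 122² → right
(250,240,70): 70²+240² = 62500 = 250² → right
(10,13,20): 10²+13² = 269 < 400 = 20² → obtuse
(91,71,84): 71²+84² = 12097 > 8281 = 91² → acute
2 of the 4 are right.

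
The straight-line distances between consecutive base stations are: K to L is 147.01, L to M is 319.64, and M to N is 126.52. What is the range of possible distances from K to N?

The maximum is all hops collinear in one direction: 147.01 + 319.64 + 126.52 = 593.17.
The longest hop is 319.64; the others sum to 273.53. Folding the others back against it leaves at least 319.64 − 273.53 = 46.11.

46.11 ≤ KN ≤ 593.17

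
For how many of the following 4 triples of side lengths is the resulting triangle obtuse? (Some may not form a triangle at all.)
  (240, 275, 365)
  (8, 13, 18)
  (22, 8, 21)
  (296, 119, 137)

(240,275,365): 240²+275² = 133225 = 365² → right
(8,13,18): 8²+13² = 233 < 324 = 18² → obtuse
(22,8,21): 8²+21² = 505 > 484 = 22² → acute
(296,119,137): 119+137 ≤ 296, not a triangle
1 of the 4 is obtuse.

1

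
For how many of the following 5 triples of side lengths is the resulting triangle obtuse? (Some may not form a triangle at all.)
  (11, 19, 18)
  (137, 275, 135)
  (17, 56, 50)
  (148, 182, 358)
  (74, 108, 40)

(11,19,18): 11²+18² = 445 > 361 = 19² → acute
(137,275,135): 135+137 ≤ 275, not a triangle
(17,56,50): 17²+50² = 2789 < 3136 = 56² → obtuse
(148,182,358): 148+182 ≤ 358, not a triangle
(74,108,40): 40²+74² = 7076 < 11664 = 108² → obtuse
2 of the 5 are obtuse.

2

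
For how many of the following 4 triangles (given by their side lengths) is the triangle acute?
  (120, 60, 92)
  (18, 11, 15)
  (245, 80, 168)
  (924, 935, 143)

1

(120,60,92): 60²+92² = 12064 < 14400 = 120² → obtuse
(18,11,15): 11²+15² = 346 > 324 = 18² → acute
(245,80,168): 80²+168² = 34624 < 60025 = 245² → obtuse
(924,935,143): 143²+924² = 874225 = 935² → right
1 of the 4 is acute.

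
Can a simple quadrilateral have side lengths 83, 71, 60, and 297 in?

For a quadrilateral, each side must be shorter than the sum of the others.
Here the longest side is 297, but the remaining 3 sides sum to only 214.

No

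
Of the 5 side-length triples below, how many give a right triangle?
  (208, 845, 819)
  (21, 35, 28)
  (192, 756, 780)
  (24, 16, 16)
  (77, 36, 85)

(208,845,819): 208²+819² = 714025 = 845² → right
(21,35,28): 21²+28² = 1225 = 35² → right
(192,756,780): 192²+756² = 608400 = 780² → right
(24,16,16): 16²+16² = 512 < 576 = 24² → obtuse
(77,36,85): 36²+77² = 7225 = 85² → right
4 of the 5 are right.

4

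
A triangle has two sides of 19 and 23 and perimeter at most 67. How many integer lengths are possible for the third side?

21

Triangle inequality: 4 < x < 42. Perimeter ≤ 67 gives x ≤ 67 − 19 − 23 = 25.
So 4 < x ≤ 25; integers 5 through 25: 21 values.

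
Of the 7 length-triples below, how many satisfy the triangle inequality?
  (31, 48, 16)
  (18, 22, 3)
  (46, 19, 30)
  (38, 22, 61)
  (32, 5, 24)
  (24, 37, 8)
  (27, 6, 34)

1

(16,31,48): 16+31 ≤ 48 → not valid
(3,18,22): 3+18 ≤ 22 → not valid
(19,30,46): 19+30 > 46 → valid
(22,38,61): 22+38 ≤ 61 → not valid
(5,24,32): 5+24 ≤ 32 → not valid
(8,24,37): 8+24 ≤ 37 → not valid
(6,27,34): 6+27 ≤ 34 → not valid
1 of the 7 triples forms a triangle.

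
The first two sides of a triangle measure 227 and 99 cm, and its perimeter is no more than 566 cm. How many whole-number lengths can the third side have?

112

Triangle inequality: 128 < x < 326. Perimeter ≤ 566 gives x ≤ 566 − 227 − 99 = 240.
So 128 < x ≤ 240; integers 129 through 240: 112 values.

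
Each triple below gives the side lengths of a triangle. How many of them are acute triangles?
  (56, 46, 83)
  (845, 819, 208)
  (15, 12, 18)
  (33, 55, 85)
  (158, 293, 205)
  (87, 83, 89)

(56,46,83): 46²+56² = 5252 < 6889 = 83² → obtuse
(845,819,208): 208²+819² = 714025 = 845² → right
(15,12,18): 12²+15² = 369 > 324 = 18² → acute
(33,55,85): 33²+55² = 4114 < 7225 = 85² → obtuse
(158,293,205): 158²+205² = 66989 < 85849 = 293² → obtuse
(87,83,89): 83²+87² = 14458 > 7921 = 89² → acute
2 of the 6 are acute.

2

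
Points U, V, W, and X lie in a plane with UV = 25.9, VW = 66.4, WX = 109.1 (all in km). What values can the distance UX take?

16.8 ≤ UX ≤ 201.4 km

The maximum is all hops collinear in one direction: 25.9 + 66.4 + 109.1 = 201.4.
The longest hop is 109.1; the others sum to 92.3. Folding the others back against it leaves at least 109.1 − 92.3 = 16.8.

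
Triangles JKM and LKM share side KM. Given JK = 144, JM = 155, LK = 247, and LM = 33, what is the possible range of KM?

From triangle JKM: |144 − 155| < KM < 144 + 155, i.e. 11 < KM < 299.
From triangle LKM: 214 < KM < 280.
Both must hold, so KM lies in the intersection.

214 < KM < 280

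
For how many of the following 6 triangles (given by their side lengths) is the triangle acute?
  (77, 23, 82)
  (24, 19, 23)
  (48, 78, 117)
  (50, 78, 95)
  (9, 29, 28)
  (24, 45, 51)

2

(77,23,82): 23²+77² = 6458 < 6724 = 82² → obtuse
(24,19,23): 19²+23² = 890 > 576 = 24² → acute
(48,78,117): 48²+78² = 8388 < 13689 = 117² → obtuse
(50,78,95): 50²+78² = 8584 < 9025 = 95² → obtuse
(9,29,28): 9²+28² = 865 > 841 = 29² → acute
(24,45,51): 24²+45² = 2601 = 51² → right
2 of the 6 are acute.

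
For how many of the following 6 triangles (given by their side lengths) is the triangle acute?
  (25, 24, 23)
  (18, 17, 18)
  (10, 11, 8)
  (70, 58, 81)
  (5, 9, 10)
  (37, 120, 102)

(25,24,23): 23²+24² = 1105 > 625 = 25² → acute
(18,17,18): 17²+18² = 613 > 324 = 18² → acute
(10,11,8): 8²+10² = 164 > 121 = 11² → acute
(70,58,81): 58²+70² = 8264 > 6561 = 81² → acute
(5,9,10): 5²+9² = 106 > 100 = 10² → acute
(37,120,102): 37²+102² = 11773 < 14400 = 120² → obtuse
5 of the 6 are acute.

5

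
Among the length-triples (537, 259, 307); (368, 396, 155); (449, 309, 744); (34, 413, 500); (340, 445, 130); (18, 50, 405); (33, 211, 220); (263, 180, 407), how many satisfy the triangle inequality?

6

(259,307,537): 259+307 > 537 → valid
(155,368,396): 155+368 > 396 → valid
(309,449,744): 309+449 > 744 → valid
(34,413,500): 34+413 ≤ 500 → not valid
(130,340,445): 130+340 > 445 → valid
(18,50,405): 18+50 ≤ 405 → not valid
(33,211,220): 33+211 > 220 → valid
(180,263,407): 180+263 > 407 → valid
6 of the 8 triples form a triangle.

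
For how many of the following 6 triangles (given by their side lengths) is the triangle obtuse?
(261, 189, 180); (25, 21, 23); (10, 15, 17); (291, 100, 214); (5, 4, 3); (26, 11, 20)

2

(261,189,180): 180²+189² = 68121 = 261² → right
(25,21,23): 21²+23² = 970 > 625 = 25² → acute
(10,15,17): 10²+15² = 325 > 289 = 17² → acute
(291,100,214): 100²+214² = 55796 < 84681 = 291² → obtuse
(5,4,3): 3²+4² = 25 = 5² → right
(26,11,20): 11²+20² = 521 < 676 = 26² → obtuse
2 of the 6 are obtuse.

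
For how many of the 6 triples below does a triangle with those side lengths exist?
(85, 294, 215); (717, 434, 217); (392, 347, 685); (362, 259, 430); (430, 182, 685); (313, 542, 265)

(85,215,294): 85+215 > 294 → valid
(217,434,717): 217+434 ≤ 717 → not valid
(347,392,685): 347+392 > 685 → valid
(259,362,430): 259+362 > 430 → valid
(182,430,685): 182+430 ≤ 685 → not valid
(265,313,542): 265+313 > 542 → valid
4 of the 6 triples form a triangle.

4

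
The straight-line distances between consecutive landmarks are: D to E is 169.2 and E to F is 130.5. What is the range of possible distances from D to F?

By the triangle inequality, |169.2 − 130.5| ≤ DF ≤ 169.2 + 130.5.

38.7 ≤ DF ≤ 299.7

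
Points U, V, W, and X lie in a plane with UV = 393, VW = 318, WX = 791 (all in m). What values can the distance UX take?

The maximum is all hops collinear in one direction: 393 + 318 + 791 = 1502.
The longest hop is 791; the others sum to 711. Folding the others back against it leaves at least 791 − 711 = 80.

80 ≤ UX ≤ 1502 m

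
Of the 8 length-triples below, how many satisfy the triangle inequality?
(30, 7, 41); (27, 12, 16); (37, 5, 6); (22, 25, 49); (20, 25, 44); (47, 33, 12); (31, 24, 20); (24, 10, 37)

3

(7,30,41): 7+30 ≤ 41 → not valid
(12,16,27): 12+16 > 27 → valid
(5,6,37): 5+6 ≤ 37 → not valid
(22,25,49): 22+25 ≤ 49 → not valid
(20,25,44): 20+25 > 44 → valid
(12,33,47): 12+33 ≤ 47 → not valid
(20,24,31): 20+24 > 31 → valid
(10,24,37): 10+24 ≤ 37 → not valid
3 of the 8 triples form a triangle.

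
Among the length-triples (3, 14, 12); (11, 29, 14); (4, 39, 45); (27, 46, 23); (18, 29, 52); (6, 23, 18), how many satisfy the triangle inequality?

3

(3,12,14): 3+12 > 14 → valid
(11,14,29): 11+14 ≤ 29 → not valid
(4,39,45): 4+39 ≤ 45 → not valid
(23,27,46): 23+27 > 46 → valid
(18,29,52): 18+29 ≤ 52 → not valid
(6,18,23): 6+18 > 23 → valid
3 of the 6 triples form a triangle.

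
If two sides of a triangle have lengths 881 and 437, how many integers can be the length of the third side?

873

The third side lies in the open interval (444, 1318).
Integers from 445 to 1317 inclusive: 1317 − 445 + 1 = 873.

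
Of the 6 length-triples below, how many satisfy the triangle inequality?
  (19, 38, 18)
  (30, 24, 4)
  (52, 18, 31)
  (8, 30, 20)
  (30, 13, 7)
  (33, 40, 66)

1

(18,19,38): 18+19 ≤ 38 → not valid
(4,24,30): 4+24 ≤ 30 → not valid
(18,31,52): 18+31 ≤ 52 → not valid
(8,20,30): 8+20 ≤ 30 → not valid
(7,13,30): 7+13 ≤ 30 → not valid
(33,40,66): 33+40 > 66 → valid
1 of the 6 triples forms a triangle.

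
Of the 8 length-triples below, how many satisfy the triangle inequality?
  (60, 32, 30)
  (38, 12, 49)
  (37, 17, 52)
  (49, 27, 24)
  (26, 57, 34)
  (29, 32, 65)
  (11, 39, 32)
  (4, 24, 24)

7

(30,32,60): 30+32 > 60 → valid
(12,38,49): 12+38 > 49 → valid
(17,37,52): 17+37 > 52 → valid
(24,27,49): 24+27 > 49 → valid
(26,34,57): 26+34 > 57 → valid
(29,32,65): 29+32 ≤ 65 → not valid
(11,32,39): 11+32 > 39 → valid
(4,24,24): 4+24 > 24 → valid
7 of the 8 triples form a triangle.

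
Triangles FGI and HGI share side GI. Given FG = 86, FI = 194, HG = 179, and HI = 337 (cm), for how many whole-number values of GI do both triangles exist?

121

From triangle FGI: 108 < GI < 280.
From triangle HGI: 158 < GI < 516.
Intersection: 158 < GI < 280, so integers 159 through 279: 121 values.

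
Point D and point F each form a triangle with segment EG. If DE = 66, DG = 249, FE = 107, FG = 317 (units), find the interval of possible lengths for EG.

From triangle DEG: |66 − 249| < EG < 66 + 249, i.e. 183 < EG < 315.
From triangle FEG: 210 < EG < 424.
Both must hold, so EG lies in the intersection.

210 < EG < 315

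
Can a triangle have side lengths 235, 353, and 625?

The longest side is 625, but the other two sum to only 588.
588 < 625, so the triangle inequality fails.

No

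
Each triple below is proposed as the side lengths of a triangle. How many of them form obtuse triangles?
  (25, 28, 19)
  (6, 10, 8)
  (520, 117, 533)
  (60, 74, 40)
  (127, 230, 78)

1

(25,28,19): 19²+25² = 986 > 784 = 28² → acute
(6,10,8): 6²+8² = 100 = 10² → right
(520,117,533): 117²+520² = 284089 = 533² → right
(60,74,40): 40²+60² = 5200 < 5476 = 74² → obtuse
(127,230,78): 78+127 ≤ 230, not a triangle
1 of the 5 is obtuse.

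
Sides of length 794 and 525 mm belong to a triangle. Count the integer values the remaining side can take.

The third side lies in the open interval (269, 1319).
Integers from 270 to 1318 inclusive: 1318 − 270 + 1 = 1049.

1049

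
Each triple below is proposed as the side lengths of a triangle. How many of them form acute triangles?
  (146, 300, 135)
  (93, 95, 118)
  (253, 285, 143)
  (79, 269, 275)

3

(146,300,135): 135+146 ≤ 300, not a triangle
(93,95,118): 93²+95² = 17674 > 13924 = 118² → acute
(253,285,143): 143²+253² = 84458 > 81225 = 285² → acute
(79,269,275): 79²+269² = 78602 > 75625 = 275² → acute
3 of the 4 are acute.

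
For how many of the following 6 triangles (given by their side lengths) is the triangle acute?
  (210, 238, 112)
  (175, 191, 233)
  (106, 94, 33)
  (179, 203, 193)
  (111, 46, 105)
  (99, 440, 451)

(210,238,112): 112²+210² = 56644 = 238² → right
(175,191,233): 175²+191² = 67106 > 54289 = 233² → acute
(106,94,33): 33²+94² = 9925 < 11236 = 106² → obtuse
(179,203,193): 179²+193² = 69290 > 41209 = 203² → acute
(111,46,105): 46²+105² = 13141 > 12321 = 111² → acute
(99,440,451): 99²+440² = 203401 = 451² → right
3 of the 6 are acute.

3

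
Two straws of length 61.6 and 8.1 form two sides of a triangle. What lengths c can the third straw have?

By the triangle inequality, c must be less than 61.6 + 8.1 = 69.7 and greater than |61.6 − 8.1| = 53.5.

53.5 < c < 69.7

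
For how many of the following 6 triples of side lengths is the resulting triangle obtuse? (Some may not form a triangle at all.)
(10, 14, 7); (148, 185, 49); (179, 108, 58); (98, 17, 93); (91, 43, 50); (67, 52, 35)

(10,14,7): 7²+10² = 149 < 196 = 14² → obtuse
(148,185,49): 49²+148² = 24305 < 34225 = 185² → obtuse
(179,108,58): 58+108 ≤ 179, not a triangle
(98,17,93): 17²+93² = 8938 < 9604 = 98² → obtuse
(91,43,50): 43²+50² = 4349 < 8281 = 91² → obtuse
(67,52,35): 35²+52² = 3929 < 4489 = 67² → obtuse
5 of the 6 are obtuse.

5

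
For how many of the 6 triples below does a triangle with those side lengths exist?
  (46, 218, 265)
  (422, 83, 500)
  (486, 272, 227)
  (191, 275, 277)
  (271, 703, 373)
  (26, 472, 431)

(46,218,265): 46+218 ≤ 265 → not valid
(83,422,500): 83+422 > 500 → valid
(227,272,486): 227+272 > 486 → valid
(191,275,277): 191+275 > 277 → valid
(271,373,703): 271+373 ≤ 703 → not valid
(26,431,472): 26+431 ≤ 472 → not valid
3 of the 6 triples form a triangle.

3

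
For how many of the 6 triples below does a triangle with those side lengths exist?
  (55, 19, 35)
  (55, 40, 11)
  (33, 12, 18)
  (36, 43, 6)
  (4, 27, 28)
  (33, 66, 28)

(19,35,55): 19+35 ≤ 55 → not valid
(11,40,55): 11+40 ≤ 55 → not valid
(12,18,33): 12+18 ≤ 33 → not valid
(6,36,43): 6+36 ≤ 43 → not valid
(4,27,28): 4+27 > 28 → valid
(28,33,66): 28+33 ≤ 66 → not valid
1 of the 6 triples forms a triangle.

1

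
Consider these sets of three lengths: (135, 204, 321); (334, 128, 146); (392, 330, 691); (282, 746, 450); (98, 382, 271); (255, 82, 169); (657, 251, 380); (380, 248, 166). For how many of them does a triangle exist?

(135,204,321): 135+204 > 321 → valid
(128,146,334): 128+146 ≤ 334 → not valid
(330,392,691): 330+392 > 691 → valid
(282,450,746): 282+450 ≤ 746 → not valid
(98,271,382): 98+271 ≤ 382 → not valid
(82,169,255): 82+169 ≤ 255 → not valid
(251,380,657): 251+380 ≤ 657 → not valid
(166,248,380): 166+248 > 380 → valid
3 of the 8 triples form a triangle.

3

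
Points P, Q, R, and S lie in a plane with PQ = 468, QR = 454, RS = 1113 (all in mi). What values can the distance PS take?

191 ≤ PS ≤ 2035 mi

The maximum is all hops collinear in one direction: 468 + 454 + 1113 = 2035.
The longest hop is 1113; the others sum to 922. Folding the others back against it leaves at least 1113 − 922 = 191.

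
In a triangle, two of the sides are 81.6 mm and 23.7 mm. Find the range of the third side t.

By the triangle inequality, t must be less than 81.6 + 23.7 = 105.3 and greater than |81.6 − 23.7| = 57.9.

57.9 < t < 105.3 (mm)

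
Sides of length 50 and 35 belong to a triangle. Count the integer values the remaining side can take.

The third side lies in the open interval (15, 85).
Integers from 16 to 84 inclusive: 84 − 16 + 1 = 69.

69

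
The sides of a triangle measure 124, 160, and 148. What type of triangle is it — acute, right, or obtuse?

Compare the square of the longest side to the sum of squares of the other two: 124² + 148² = 37280 > 25600 = 160².

acute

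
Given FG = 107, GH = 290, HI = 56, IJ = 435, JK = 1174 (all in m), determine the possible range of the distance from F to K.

286 ≤ FK ≤ 2062 m

The maximum is all hops collinear in one direction: 107 + 290 + 56 + 435 + 1174 = 2062.
The longest hop is 1174; the others sum to 888. Folding the others back against it leaves at least 1174 − 888 = 286.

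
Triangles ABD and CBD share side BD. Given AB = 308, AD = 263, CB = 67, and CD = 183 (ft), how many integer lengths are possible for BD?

133

From triangle ABD: 45 < BD < 571.
From triangle CBD: 116 < BD < 250.
Intersection: 116 < BD < 250, so integers 117 through 249: 133 values.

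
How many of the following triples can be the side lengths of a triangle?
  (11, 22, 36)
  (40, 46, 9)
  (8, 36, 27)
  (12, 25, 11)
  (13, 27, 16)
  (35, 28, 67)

2

(11,22,36): 11+22 ≤ 36 → not valid
(9,40,46): 9+40 > 46 → valid
(8,27,36): 8+27 ≤ 36 → not valid
(11,12,25): 11+12 ≤ 25 → not valid
(13,16,27): 13+16 > 27 → valid
(28,35,67): 28+35 ≤ 67 → not valid
2 of the 6 triples form a triangle.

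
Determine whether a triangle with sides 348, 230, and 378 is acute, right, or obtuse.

Compare the square of the longest side to the sum of squares of the other two: 230² + 348² = 174004 > 142884 = 378².

acute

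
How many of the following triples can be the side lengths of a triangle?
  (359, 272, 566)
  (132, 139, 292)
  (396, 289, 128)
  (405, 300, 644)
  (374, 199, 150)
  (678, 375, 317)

4

(272,359,566): 272+359 > 566 → valid
(132,139,292): 132+139 ≤ 292 → not valid
(128,289,396): 128+289 > 396 → valid
(300,405,644): 300+405 > 644 → valid
(150,199,374): 150+199 ≤ 374 → not valid
(317,375,678): 317+375 > 678 → valid
4 of the 6 triples form a triangle.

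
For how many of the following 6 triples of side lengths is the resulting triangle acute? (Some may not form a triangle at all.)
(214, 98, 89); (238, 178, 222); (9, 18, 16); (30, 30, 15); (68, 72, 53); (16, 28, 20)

(214,98,89): 89+98 ≤ 214, not a triangle
(238,178,222): 178²+222² = 80968 > 56644 = 238² → acute
(9,18,16): 9²+16² = 337 > 324 = 18² → acute
(30,30,15): 15²+30² = 1125 > 900 = 30² → acute
(68,72,53): 53²+68² = 7433 > 5184 = 72² → acute
(16,28,20): 16²+20² = 656 < 784 = 28² → obtuse
4 of the 6 are acute.

4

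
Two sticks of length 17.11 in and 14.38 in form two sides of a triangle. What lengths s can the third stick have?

By the triangle inequality, s must be less than 17.11 + 14.38 = 31.49 and greater than |17.11 − 14.38| = 2.73.

2.73 < s < 31.49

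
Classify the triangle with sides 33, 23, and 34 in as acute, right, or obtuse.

acute

Compare the square of the longest side to the sum of squares of the other two: 23² + 33² = 1618 > 1156 = 34².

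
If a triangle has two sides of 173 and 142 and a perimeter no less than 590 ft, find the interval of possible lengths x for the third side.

275 ≤ x < 315

Triangle inequality alone gives 31 < x < 315.
The perimeter condition gives x ≥ 590 − 173 − 142 = 275.
Intersecting the two: 275 ≤ x < 315.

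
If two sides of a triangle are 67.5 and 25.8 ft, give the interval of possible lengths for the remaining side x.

By the triangle inequality, x must be less than 67.5 + 25.8 = 93.3 and greater than |67.5 − 25.8| = 41.7.

41.7 < x < 93.3 (ft)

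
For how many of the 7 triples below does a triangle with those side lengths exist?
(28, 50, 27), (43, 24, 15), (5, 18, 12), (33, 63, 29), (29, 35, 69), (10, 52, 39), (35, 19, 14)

(27,28,50): 27+28 > 50 → valid
(15,24,43): 15+24 ≤ 43 → not valid
(5,12,18): 5+12 ≤ 18 → not valid
(29,33,63): 29+33 ≤ 63 → not valid
(29,35,69): 29+35 ≤ 69 → not valid
(10,39,52): 10+39 ≤ 52 → not valid
(14,19,35): 14+19 ≤ 35 → not valid
1 of the 7 triples forms a triangle.

1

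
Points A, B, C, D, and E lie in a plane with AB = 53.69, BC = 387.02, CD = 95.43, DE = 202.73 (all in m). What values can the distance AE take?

The maximum is all hops collinear in one direction: 53.69 + 387.02 + 95.43 + 202.73 = 738.87.
The longest hop is 387.02; the others sum to 351.85. Folding the others back against it leaves at least 387.02 − 351.85 = 35.17.

35.17 ≤ AE ≤ 738.87 m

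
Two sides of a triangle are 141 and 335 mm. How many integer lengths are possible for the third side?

The third side lies in the open interval (194, 476).
Integers from 195 to 475 inclusive: 475 − 195 + 1 = 281.

281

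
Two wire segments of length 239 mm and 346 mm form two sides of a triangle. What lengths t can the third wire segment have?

By the triangle inequality, t must be less than 239 + 346 = 585 and greater than |239 − 346| = 107.

107 < t < 585 (mm)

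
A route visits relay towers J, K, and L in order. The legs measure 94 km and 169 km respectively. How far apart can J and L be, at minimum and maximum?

By the triangle inequality, |94 − 169| ≤ JL ≤ 94 + 169.

75 ≤ JL ≤ 263 km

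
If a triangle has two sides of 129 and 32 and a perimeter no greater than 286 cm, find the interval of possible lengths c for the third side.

97 < c ≤ 125

Triangle inequality alone gives 97 < c < 161.
The perimeter condition gives c ≤ 286 − 129 − 32 = 125.
Intersecting the two: 97 < c ≤ 125.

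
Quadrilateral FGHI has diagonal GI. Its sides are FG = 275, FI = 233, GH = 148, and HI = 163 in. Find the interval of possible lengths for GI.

42 < GI < 311

From triangle FGI: |275 − 233| < GI < 275 + 233, i.e. 42 < GI < 508.
From triangle HGI: 15 < GI < 311.
Both must hold, so GI lies in the intersection.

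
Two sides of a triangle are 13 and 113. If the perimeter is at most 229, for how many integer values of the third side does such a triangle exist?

Triangle inequality: 100 < x < 126. Perimeter ≤ 229 gives x ≤ 229 − 13 − 113 = 103.
So 100 < x ≤ 103; integers 101 through 103: 3 values.

3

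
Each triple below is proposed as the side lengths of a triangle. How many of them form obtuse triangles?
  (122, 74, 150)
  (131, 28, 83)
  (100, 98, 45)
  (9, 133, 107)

1

(122,74,150): 74²+122² = 20360 < 22500 = 150² → obtuse
(131,28,83): 28+83 ≤ 131, not a triangle
(100,98,45): 45²+98² = 11629 > 10000 = 100² → acute
(9,133,107): 9+107 ≤ 133, not a triangle
1 of the 4 is obtuse.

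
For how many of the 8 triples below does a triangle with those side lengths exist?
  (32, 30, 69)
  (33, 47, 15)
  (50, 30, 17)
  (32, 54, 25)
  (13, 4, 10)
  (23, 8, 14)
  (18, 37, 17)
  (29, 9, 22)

(30,32,69): 30+32 ≤ 69 → not valid
(15,33,47): 15+33 > 47 → valid
(17,30,50): 17+30 ≤ 50 → not valid
(25,32,54): 25+32 > 54 → valid
(4,10,13): 4+10 > 13 → valid
(8,14,23): 8+14 ≤ 23 → not valid
(17,18,37): 17+18 ≤ 37 → not valid
(9,22,29): 9+22 > 29 → valid
4 of the 8 triples form a triangle.

4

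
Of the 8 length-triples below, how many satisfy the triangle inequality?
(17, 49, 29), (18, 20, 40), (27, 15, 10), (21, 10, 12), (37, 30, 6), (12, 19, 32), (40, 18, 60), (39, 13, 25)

1

(17,29,49): 17+29 ≤ 49 → not valid
(18,20,40): 18+20 ≤ 40 → not valid
(10,15,27): 10+15 ≤ 27 → not valid
(10,12,21): 10+12 > 21 → valid
(6,30,37): 6+30 ≤ 37 → not valid
(12,19,32): 12+19 ≤ 32 → not valid
(18,40,60): 18+40 ≤ 60 → not valid
(13,25,39): 13+25 ≤ 39 → not valid
1 of the 8 triples forms a triangle.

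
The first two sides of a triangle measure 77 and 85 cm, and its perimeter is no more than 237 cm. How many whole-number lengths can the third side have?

67

Triangle inequality: 8 < x < 162. Perimeter ≤ 237 gives x ≤ 237 − 77 − 85 = 75.
So 8 < x ≤ 75; integers 9 through 75: 67 values.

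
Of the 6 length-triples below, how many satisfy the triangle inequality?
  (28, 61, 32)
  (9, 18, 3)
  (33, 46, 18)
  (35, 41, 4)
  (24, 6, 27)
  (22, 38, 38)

3

(28,32,61): 28+32 ≤ 61 → not valid
(3,9,18): 3+9 ≤ 18 → not valid
(18,33,46): 18+33 > 46 → valid
(4,35,41): 4+35 ≤ 41 → not valid
(6,24,27): 6+24 > 27 → valid
(22,38,38): 22+38 > 38 → valid
3 of the 6 triples form a triangle.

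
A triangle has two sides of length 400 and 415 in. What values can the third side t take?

By the triangle inequality, t must be less than 400 + 415 = 815 and greater than |400 − 415| = 15.

15 < t < 815 (in)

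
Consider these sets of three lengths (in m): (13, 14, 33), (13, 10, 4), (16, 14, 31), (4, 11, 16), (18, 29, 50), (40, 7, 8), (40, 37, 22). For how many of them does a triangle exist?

2

(13,14,33): 13+14 ≤ 33 → not valid
(4,10,13): 4+10 > 13 → valid
(14,16,31): 14+16 ≤ 31 → not valid
(4,11,16): 4+11 ≤ 16 → not valid
(18,29,50): 18+29 ≤ 50 → not valid
(7,8,40): 7+8 ≤ 40 → not valid
(22,37,40): 22+37 > 40 → valid
2 of the 7 triples form a triangle.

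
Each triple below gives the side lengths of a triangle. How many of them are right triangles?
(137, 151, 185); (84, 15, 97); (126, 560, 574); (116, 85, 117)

1

(137,151,185): 137²+151² = 41570 > 34225 = 185² → acute
(84,15,97): 15²+84² = 7281 < 9409 = 97² → obtuse
(126,560,574): 126²+560² = 329476 = 574² → right
(116,85,117): 85²+116² = 20681 > 13689 = 117² → acute
1 of the 4 is right.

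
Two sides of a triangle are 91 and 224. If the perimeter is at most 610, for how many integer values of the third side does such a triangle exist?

162

Triangle inequality: 133 < x < 315. Perimeter ≤ 610 gives x ≤ 610 − 91 − 224 = 295.
So 133 < x ≤ 295; integers 134 through 295: 162 values.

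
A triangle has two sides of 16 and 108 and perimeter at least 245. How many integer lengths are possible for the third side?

Triangle inequality: 92 < x < 124. Perimeter ≥ 245 gives x ≥ 245 − 16 − 108 = 121.
So 121 ≤ x < 124; integers 121 through 123: 3 values.

3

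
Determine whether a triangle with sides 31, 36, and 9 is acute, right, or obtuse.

Compare the square of the longest side to the sum of squares of the other two: 9² + 31² = 1042 < 1296 = 36².

obtuse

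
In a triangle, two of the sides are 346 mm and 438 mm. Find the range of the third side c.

92 < c < 784 (mm)

By the triangle inequality, c must be less than 346 + 438 = 784 and greater than |346 − 438| = 92.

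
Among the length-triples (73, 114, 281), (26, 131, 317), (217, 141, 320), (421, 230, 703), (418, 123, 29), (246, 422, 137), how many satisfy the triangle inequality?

1

(73,114,281): 73+114 ≤ 281 → not valid
(26,131,317): 26+131 ≤ 317 → not valid
(141,217,320): 141+217 > 320 → valid
(230,421,703): 230+421 ≤ 703 → not valid
(29,123,418): 29+123 ≤ 418 → not valid
(137,246,422): 137+246 ≤ 422 → not valid
1 of the 6 triples forms a triangle.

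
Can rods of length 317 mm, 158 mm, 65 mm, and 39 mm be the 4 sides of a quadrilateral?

For a quadrilateral, each side must be shorter than the sum of the others.
Here the longest side is 317, but the remaining 3 sides sum to only 262.

No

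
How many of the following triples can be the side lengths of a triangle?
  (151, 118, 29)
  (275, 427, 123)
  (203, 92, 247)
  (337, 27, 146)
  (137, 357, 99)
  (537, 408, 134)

(29,118,151): 29+118 ≤ 151 → not valid
(123,275,427): 123+275 ≤ 427 → not valid
(92,203,247): 92+203 > 247 → valid
(27,146,337): 27+146 ≤ 337 → not valid
(99,137,357): 99+137 ≤ 357 → not valid
(134,408,537): 134+408 > 537 → valid
2 of the 6 triples form a triangle.

2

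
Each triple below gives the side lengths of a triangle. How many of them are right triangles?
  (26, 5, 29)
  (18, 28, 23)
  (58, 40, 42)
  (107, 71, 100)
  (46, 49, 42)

1

(26,5,29): 5²+26² = 701 < 841 = 29² → obtuse
(18,28,23): 18²+23² = 853 > 784 = 28² → acute
(58,40,42): 40²+42² = 3364 = 58² → right
(107,71,100): 71²+100² = 15041 > 11449 = 107² → acute
(46,49,42): 42²+46² = 3880 > 2401 = 49² → acute
1 of the 5 is right.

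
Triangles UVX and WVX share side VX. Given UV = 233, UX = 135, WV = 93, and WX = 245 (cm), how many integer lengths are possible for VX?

185

From triangle UVX: 98 < VX < 368.
From triangle WVX: 152 < VX < 338.
Intersection: 152 < VX < 338, so integers 153 through 337: 185 values.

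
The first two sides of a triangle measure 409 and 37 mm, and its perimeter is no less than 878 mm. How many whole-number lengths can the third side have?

Triangle inequality: 372 < x < 446. Perimeter ≥ 878 gives x ≥ 878 − 409 − 37 = 432.
So 432 ≤ x < 446; integers 432 through 445: 14 values.

14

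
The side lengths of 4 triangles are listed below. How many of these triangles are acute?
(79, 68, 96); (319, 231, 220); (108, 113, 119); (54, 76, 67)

3

(79,68,96): 68²+79² = 10865 > 9216 = 96² → acute
(319,231,220): 220²+231² = 101761 = 319² → right
(108,113,119): 108²+113² = 24433 > 14161 = 119² → acute
(54,76,67): 54²+67² = 7405 > 5776 = 76² → acute
3 of the 4 are acute.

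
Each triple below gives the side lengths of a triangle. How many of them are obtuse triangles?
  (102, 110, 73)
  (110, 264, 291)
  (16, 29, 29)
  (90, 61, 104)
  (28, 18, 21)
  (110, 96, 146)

(102,110,73): 73²+102² = 15733 > 12100 = 110² → acute
(110,264,291): 110²+264² = 81796 < 84681 = 291² → obtuse
(16,29,29): 16²+29² = 1097 > 841 = 29² → acute
(90,61,104): 61²+90² = 11821 > 10816 = 104² → acute
(28,18,21): 18²+21² = 765 < 784 = 28² → obtuse
(110,96,146): 96²+110² = 21316 = 146² → right
2 of the 6 are obtuse.

2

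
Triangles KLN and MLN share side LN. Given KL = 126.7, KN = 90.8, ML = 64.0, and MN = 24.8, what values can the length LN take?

From triangle KLN: |126.7 − 90.8| < LN < 126.7 + 90.8, i.e. 35.9 < LN < 217.5.
From triangle MLN: 39.2 < LN < 88.8.
Both must hold, so LN lies in the intersection.

39.2 < LN < 88.8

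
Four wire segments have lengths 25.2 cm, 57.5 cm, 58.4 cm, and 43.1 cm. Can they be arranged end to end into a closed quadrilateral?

A quadrilateral exists iff every side is shorter than the sum of the others — equivalently, the longest side is less than the sum of the rest.
Longest side 58.4 < 125.8 (sum of the remaining 3), so yes.

Yes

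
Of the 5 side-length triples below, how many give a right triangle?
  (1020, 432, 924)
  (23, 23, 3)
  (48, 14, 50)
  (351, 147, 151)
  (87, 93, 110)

2

(1020,432,924): 432²+924² = 1040400 = 1020² → right
(23,23,3): 3²+23² = 538 > 529 = 23² → acute
(48,14,50): 14²+48² = 2500 = 50² → right
(351,147,151): 147+151 ≤ 351, not a triangle
(87,93,110): 87²+93² = 16218 > 12100 = 110² → acute
2 of the 5 are right.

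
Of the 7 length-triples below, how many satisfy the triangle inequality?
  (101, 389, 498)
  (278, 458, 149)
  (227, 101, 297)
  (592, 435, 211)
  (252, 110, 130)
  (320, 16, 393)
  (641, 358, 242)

2

(101,389,498): 101+389 ≤ 498 → not valid
(149,278,458): 149+278 ≤ 458 → not valid
(101,227,297): 101+227 > 297 → valid
(211,435,592): 211+435 > 592 → valid
(110,130,252): 110+130 ≤ 252 → not valid
(16,320,393): 16+320 ≤ 393 → not valid
(242,358,641): 242+358 ≤ 641 → not valid
2 of the 7 triples form a triangle.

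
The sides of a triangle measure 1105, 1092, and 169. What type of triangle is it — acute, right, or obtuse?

Compare the square of the longest side to the sum of squares of the other two: 169² + 1092² = 1221025 = 1105².

right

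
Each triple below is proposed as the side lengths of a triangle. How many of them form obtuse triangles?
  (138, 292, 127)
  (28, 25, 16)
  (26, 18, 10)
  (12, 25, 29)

2

(138,292,127): 127+138 ≤ 292, not a triangle
(28,25,16): 16²+25² = 881 > 784 = 28² → acute
(26,18,10): 10²+18² = 424 < 676 = 26² → obtuse
(12,25,29): 12²+25² = 769 < 841 = 29² → obtuse
2 of the 4 are obtuse.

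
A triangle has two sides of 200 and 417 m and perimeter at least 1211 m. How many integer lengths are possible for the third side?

Triangle inequality: 217 < x < 617. Perimeter ≥ 1211 gives x ≥ 1211 − 200 − 417 = 594.
So 594 ≤ x < 617; integers 594 through 616: 23 values.

23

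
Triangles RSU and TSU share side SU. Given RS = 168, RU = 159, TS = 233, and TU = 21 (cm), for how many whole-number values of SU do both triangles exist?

41

From triangle RSU: 9 < SU < 327.
From triangle TSU: 212 < SU < 254.
Intersection: 212 < SU < 254, so integers 213 through 253: 41 values.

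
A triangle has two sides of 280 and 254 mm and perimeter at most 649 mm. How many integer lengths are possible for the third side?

89

Triangle inequality: 26 < x < 534. Perimeter ≤ 649 gives x ≤ 649 − 280 − 254 = 115.
So 26 < x ≤ 115; integers 27 through 115: 89 values.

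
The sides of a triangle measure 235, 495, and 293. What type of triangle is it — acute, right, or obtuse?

Compare the square of the longest side to the sum of squares of the other two: 235² + 293² = 141074 < 245025 = 495².

obtuse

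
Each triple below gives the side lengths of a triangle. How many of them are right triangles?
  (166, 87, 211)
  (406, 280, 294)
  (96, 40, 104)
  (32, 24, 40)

3

(166,87,211): 87²+166² = 35125 < 44521 = 211² → obtuse
(406,280,294): 280²+294² = 164836 = 406² → right
(96,40,104): 40²+96² = 10816 = 104² → right
(32,24,40): 24²+32² = 1600 = 40² → right
3 of the 4 are right.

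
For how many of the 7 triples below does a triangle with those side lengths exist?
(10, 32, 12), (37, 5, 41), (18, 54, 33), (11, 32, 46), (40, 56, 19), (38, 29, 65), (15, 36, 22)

(10,12,32): 10+12 ≤ 32 → not valid
(5,37,41): 5+37 > 41 → valid
(18,33,54): 18+33 ≤ 54 → not valid
(11,32,46): 11+32 ≤ 46 → not valid
(19,40,56): 19+40 > 56 → valid
(29,38,65): 29+38 > 65 → valid
(15,22,36): 15+22 > 36 → valid
4 of the 7 triples form a triangle.

4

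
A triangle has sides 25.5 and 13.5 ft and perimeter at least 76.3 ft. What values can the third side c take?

37.3 ≤ c < 39.0

Triangle inequality alone gives 12.0 < c < 39.0.
The perimeter condition gives c ≥ 76.3 − 25.5 − 13.5 = 37.3.
Intersecting the two: 37.3 ≤ c < 39.0.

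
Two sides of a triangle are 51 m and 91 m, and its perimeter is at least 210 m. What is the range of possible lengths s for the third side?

Triangle inequality alone gives 40 < s < 142.
The perimeter condition gives s ≥ 210 − 51 − 91 = 68.
Intersecting the two: 68 ≤ s < 142.

68 ≤ s < 142 m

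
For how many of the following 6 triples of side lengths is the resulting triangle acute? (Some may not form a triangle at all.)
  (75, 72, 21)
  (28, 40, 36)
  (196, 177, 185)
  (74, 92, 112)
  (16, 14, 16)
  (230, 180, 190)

5

(75,72,21): 21²+72² = 5625 = 75² → right
(28,40,36): 28²+36² = 2080 > 1600 = 40² → acute
(196,177,185): 177²+185² = 65554 > 38416 = 196² → acute
(74,92,112): 74²+92² = 13940 > 12544 = 112² → acute
(16,14,16): 14²+16² = 452 > 256 = 16² → acute
(230,180,190): 180²+190² = 68500 > 52900 = 230² → acute
5 of the 6 are acute.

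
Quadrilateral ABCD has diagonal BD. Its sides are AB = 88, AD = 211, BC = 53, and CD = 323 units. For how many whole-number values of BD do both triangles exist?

28

From triangle ABD: 123 < BD < 299.
From triangle CBD: 270 < BD < 376.
Intersection: 270 < BD < 299, so integers 271 through 298: 28 values.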